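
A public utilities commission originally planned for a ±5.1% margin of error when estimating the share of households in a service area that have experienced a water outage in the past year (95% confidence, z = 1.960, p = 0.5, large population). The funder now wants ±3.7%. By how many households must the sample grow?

At ±5.1%: n = 1.960² × 0.2500 / 0.051² ≈ 369.24 → 370.
At ±3.7%: n = 1.960² × 0.2500 / 0.037² ≈ 701.53 → 702.
Additional respondents: 702 − 370 = 332.

332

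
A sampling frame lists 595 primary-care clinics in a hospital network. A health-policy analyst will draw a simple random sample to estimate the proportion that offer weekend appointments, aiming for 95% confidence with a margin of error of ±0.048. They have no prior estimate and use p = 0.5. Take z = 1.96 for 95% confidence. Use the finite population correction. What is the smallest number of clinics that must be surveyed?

246

Unadjusted: n₀ = 1.96² × 0.50 × 0.50 / 0.048² ≈ 416.84, so n₀ = 417.
Finite population correction with N = 595: n = n₀ / (1 + (n₀−1)/N) = 417 / (1 + 416/595) = 417 / 1.6992 ≈ 245.42.
Rounding up, n = 246.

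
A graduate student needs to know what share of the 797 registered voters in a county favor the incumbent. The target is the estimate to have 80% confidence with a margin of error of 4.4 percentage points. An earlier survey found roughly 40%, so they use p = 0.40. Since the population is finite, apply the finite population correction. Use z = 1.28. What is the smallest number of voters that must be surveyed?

163

Unadjusted: n₀ = 1.28² × 0.40 × 0.60 / 0.044² ≈ 203.11, so n₀ = 204.
Finite population correction with N = 797: n = n₀ / (1 + (n₀−1)/N) = 204 / (1 + 203/797) = 204 / 1.2547 ≈ 162.59.
Rounding up, n = 163.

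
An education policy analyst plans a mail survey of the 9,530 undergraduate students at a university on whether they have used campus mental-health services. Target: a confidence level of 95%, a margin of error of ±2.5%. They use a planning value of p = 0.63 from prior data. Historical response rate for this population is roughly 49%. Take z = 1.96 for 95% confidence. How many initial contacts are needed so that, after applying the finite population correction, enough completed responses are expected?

2543

Completed interviews needed (unadjusted): n₀ = 1.96² × 0.2331 / 0.025² ≈ 1432.76 → 1433.
FPC for N = 9,530: n = 1433 / (1 + 1432/9530) = 1433 / 1.1503 ≈ 1245.80 → 1246.
At a 49% response rate, contacts needed = 1246 / 0.49 ≈ 2542.86 → 2543.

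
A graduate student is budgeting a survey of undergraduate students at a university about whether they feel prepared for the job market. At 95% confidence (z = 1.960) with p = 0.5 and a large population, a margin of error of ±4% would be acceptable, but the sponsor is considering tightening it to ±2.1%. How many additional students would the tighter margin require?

At ±4%: n = 1.960² × 0.2500 / 0.040² ≈ 600.25 → 601.
At ±2.1%: n = 1.960² × 0.2500 / 0.021² ≈ 2177.78 → 2178.
Additional respondents: 2178 − 601 = 1577.

1577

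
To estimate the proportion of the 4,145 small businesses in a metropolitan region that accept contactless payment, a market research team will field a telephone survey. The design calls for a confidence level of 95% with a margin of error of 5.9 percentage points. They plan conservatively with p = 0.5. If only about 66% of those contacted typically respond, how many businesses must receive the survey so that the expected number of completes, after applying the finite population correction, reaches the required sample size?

393

For 95% confidence, z = 1.960.
Completed interviews needed (unadjusted): n₀ = 1.960² × 0.2500 / 0.059² ≈ 275.90 → 276.
FPC for N = 4,145: n = 276 / (1 + 275/4145) = 276 / 1.0663 ≈ 258.83 → 259.
At a 66% response rate, contacts needed = 259 / 0.66 ≈ 392.42 → 393.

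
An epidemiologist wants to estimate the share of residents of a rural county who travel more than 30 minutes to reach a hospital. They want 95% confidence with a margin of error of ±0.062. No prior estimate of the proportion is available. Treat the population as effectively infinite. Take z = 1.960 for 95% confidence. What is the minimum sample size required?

With no prior estimate, use p = 0.5, giving p(1−p) = 0.25.
n = z²·p(1−p)/E² = 1.960² × 0.2500 / 0.062² = 3.8416 × 0.2500 / 0.003844 ≈ 249.84.
Rounding up gives n = 250.

250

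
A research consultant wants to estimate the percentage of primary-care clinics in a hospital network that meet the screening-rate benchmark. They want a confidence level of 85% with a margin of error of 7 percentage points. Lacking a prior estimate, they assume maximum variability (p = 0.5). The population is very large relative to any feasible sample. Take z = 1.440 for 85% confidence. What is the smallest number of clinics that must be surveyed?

With p = 0.5, p(1−p) = 0.25.
n = z²·p(1−p)/E² = 1.440² × 0.2500 / 0.070² = 2.0736 × 0.2500 / 0.004900 ≈ 105.80.
Rounding up gives n = 106.

106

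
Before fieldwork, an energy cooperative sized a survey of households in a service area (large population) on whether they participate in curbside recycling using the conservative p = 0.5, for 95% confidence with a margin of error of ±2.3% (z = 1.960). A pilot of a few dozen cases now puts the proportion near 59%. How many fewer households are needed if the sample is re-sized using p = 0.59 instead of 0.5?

59

Conservative (p = 0.5): n = 1.960² × 0.25 / 0.023² ≈ 1815.50 → 1816.
Using p = 0.59: p(1−p) = 0.2419, so n = 1.960² × 0.2419 / 0.023² ≈ 1756.68 → 1757.
Reduction: 1816 − 1757 = 59.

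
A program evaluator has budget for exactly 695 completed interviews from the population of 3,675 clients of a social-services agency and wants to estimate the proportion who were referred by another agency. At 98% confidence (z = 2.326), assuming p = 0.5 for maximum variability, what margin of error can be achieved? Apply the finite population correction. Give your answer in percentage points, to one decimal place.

4.0

Finite-population factor: (N−n)/(N−1) = (3675−695)/(3675−1) = 0.8111.
SE(p̂) = √[p(1−p)/n · (N−n)/(N−1)] = √[0.2500/695 × 0.8111] = 0.01708.
E = z × SE = 2.326 × 0.01708 = 0.03973 ≈ 4.0 percentage points.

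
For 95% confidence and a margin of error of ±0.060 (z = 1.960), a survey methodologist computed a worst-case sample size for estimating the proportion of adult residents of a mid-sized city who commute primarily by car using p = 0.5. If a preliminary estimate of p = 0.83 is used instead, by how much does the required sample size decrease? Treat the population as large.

Conservative (p = 0.5): n = 1.960² × 0.25 / 0.060² ≈ 266.78 → 267.
Using p = 0.83: p(1−p) = 0.1411, so n = 1.960² × 0.1411 / 0.060² ≈ 150.57 → 151.
Reduction: 267 − 151 = 116.

116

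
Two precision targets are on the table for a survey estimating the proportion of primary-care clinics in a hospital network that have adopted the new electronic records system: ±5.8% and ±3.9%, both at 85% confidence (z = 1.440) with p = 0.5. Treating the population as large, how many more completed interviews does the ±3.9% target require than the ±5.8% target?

186

At ±5.8%: n = 1.440² × 0.2500 / 0.058² ≈ 154.10 → 155.
At ±3.9%: n = 1.440² × 0.2500 / 0.039² ≈ 340.83 → 341.
Additional respondents: 341 − 155 = 186.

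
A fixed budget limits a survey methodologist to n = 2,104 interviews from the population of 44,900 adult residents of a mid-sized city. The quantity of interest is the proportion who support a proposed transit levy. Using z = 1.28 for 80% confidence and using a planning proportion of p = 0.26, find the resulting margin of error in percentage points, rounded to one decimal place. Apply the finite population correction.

Finite-population factor: (N−n)/(N−1) = (44900−2104)/(44900−1) = 0.9532.
SE(p̂) = √[p(1−p)/n · (N−n)/(N−1)] = √[0.1924/2104 × 0.9532] = 0.00934.
E = z × SE = 1.28 × 0.00934 = 0.01195 ≈ 1.2 percentage points.

1.2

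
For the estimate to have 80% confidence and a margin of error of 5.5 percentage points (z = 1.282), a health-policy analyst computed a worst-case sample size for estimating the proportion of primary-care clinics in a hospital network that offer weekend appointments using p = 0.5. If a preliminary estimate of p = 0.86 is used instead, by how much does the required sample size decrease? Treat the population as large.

70

Conservative (p = 0.5): n = 1.282² × 0.25 / 0.055² ≈ 135.83 → 136.
Using p = 0.86: p(1−p) = 0.1204, so n = 1.282² × 0.1204 / 0.055² ≈ 65.41 → 66.
Reduction: 136 − 66 = 70.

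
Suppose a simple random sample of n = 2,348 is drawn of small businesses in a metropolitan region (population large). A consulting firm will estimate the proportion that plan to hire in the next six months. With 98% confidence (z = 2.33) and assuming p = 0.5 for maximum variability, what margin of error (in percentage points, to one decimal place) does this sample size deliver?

2.4

SE(p̂) = √[p(1−p)/n] = √[0.2500/2348] = 0.01032.
E = z × SE = 2.33 × 0.01032 = 0.02404, or 2.4 percentage points.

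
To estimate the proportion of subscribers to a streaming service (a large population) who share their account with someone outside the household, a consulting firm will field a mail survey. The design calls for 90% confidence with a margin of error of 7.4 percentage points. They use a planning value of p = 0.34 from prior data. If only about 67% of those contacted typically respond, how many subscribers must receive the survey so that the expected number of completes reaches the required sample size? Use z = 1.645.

Completed interviews needed: n₀ = 1.645² × 0.2244 / 0.074² ≈ 110.89 → 111.
At a 67% response rate, contacts needed = 111 / 0.67 ≈ 165.67 → 166.

166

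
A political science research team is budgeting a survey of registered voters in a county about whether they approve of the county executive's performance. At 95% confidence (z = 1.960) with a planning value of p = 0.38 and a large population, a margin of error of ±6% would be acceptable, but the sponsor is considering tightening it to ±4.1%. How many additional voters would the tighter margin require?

At ±6%: n = 1.960² × 0.2356 / 0.060² ≈ 251.41 → 252.
At ±4.1%: n = 1.960² × 0.2356 / 0.041² ≈ 538.42 → 539.
Additional respondents: 539 − 252 = 287.

287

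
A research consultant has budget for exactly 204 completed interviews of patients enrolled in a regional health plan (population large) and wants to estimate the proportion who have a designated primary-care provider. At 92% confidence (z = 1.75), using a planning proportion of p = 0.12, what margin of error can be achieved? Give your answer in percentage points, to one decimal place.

4.0

SE(p̂) = √[p(1−p)/n] = √[0.1056/204] = 0.02275.
E = z × SE = 1.75 × 0.02275 = 0.03982, or 4.0 percentage points.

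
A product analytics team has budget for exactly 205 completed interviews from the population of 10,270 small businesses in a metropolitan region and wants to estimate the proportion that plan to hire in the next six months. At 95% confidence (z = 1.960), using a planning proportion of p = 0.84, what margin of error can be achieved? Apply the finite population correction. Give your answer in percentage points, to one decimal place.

Finite-population factor: (N−n)/(N−1) = (10270−205)/(10270−1) = 0.9801.
SE(p̂) = √[p(1−p)/n · (N−n)/(N−1)] = √[0.1344/205 × 0.9801] = 0.02535.
E = z × SE = 1.960 × 0.02535 = 0.04968 ≈ 5.0 percentage points.

5.0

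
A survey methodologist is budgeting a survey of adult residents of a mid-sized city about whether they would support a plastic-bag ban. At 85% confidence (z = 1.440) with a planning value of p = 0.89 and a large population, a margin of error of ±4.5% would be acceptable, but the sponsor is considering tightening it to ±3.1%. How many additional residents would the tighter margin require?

111

At ±4.5%: n = 1.440² × 0.0979 / 0.045² ≈ 100.25 → 101.
At ±3.1%: n = 1.440² × 0.0979 / 0.031² ≈ 211.24 → 212.
Additional respondents: 212 − 101 = 111.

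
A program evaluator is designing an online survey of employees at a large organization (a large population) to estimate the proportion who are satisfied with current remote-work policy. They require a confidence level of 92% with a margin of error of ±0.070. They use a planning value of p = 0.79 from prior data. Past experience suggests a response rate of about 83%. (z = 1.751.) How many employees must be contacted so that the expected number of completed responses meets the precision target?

126

Completed interviews needed: n₀ = 1.751² × 0.1659 / 0.070² ≈ 103.81 → 104.
At an 83% response rate, contacts needed = 104 / 0.83 ≈ 125.30 → 126.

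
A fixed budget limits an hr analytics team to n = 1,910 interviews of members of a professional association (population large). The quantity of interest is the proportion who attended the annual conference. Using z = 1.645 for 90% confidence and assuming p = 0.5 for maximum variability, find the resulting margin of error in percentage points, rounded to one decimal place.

SE(p̂) = √[p(1−p)/n] = √[0.2500/1910] = 0.01144.
E = z × SE = 1.645 × 0.01144 = 0.01882, or 1.9 percentage points.

1.9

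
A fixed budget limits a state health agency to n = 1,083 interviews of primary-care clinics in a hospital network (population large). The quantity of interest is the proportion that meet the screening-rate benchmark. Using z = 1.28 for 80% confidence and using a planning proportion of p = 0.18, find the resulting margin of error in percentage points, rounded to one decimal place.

SE(p̂) = √[p(1−p)/n] = √[0.1476/1083] = 0.01167.
E = z × SE = 1.28 × 0.01167 = 0.01494, or 1.5 percentage points.

1.5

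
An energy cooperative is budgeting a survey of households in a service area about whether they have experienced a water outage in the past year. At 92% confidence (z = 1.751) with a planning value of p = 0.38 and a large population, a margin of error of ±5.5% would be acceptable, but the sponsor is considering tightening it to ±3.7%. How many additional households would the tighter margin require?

289

At ±5.5%: n = 1.751² × 0.2356 / 0.055² ≈ 238.79 → 239.
At ±3.7%: n = 1.751² × 0.2356 / 0.037² ≈ 527.65 → 528.
Additional respondents: 528 − 239 = 289.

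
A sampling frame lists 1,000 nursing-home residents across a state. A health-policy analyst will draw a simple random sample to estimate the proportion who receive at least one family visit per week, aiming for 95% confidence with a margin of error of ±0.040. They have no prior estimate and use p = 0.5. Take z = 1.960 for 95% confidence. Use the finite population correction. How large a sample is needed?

Unadjusted: n₀ = 1.960² × 0.50 × 0.50 / 0.040² ≈ 600.25, so n₀ = 601.
Finite population correction with N = 1,000: n = n₀ / (1 + (n₀−1)/N) = 601 / (1 + 600/1000) = 601 / 1.6000 ≈ 375.62.
Rounding up, n = 376.

376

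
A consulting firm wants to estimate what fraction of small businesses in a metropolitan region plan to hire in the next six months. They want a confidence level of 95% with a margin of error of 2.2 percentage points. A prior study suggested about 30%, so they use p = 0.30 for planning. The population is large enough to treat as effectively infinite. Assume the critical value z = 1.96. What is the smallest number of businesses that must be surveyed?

With p = 0.30, p(1−p) = 0.2100.
n = z²·p(1−p)/E² = 1.96² × 0.2100 / 0.022² = 3.8416 × 0.2100 / 0.000484 ≈ 1666.81.
Rounding up gives n = 1667.

1667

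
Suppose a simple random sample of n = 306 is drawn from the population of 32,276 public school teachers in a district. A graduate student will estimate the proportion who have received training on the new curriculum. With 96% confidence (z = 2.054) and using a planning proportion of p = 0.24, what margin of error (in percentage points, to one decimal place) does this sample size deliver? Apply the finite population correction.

Finite-population factor: (N−n)/(N−1) = (32276−306)/(32276−1) = 0.9905.
SE(p̂) = √[p(1−p)/n · (N−n)/(N−1)] = √[0.1824/306 × 0.9905] = 0.02430.
E = z × SE = 2.054 × 0.02430 = 0.04991 ≈ 5.0 percentage points.

5.0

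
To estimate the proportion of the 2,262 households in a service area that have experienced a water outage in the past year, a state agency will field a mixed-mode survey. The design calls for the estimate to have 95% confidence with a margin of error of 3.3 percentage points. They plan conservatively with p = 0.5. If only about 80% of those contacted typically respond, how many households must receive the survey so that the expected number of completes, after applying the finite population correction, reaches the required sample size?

For 95% confidence, z = 1.960.
Completed interviews needed (unadjusted): n₀ = 1.960² × 0.2500 / 0.033² ≈ 881.91 → 882.
FPC for N = 2,262: n = 882 / (1 + 881/2262) = 882 / 1.3895 ≈ 634.77 → 635.
At an 80% response rate, contacts needed = 635 / 0.80 ≈ 793.75 → 794.

794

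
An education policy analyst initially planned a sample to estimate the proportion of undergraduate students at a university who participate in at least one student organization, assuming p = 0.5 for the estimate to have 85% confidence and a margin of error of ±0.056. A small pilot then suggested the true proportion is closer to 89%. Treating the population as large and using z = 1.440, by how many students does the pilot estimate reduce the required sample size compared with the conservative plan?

101

Conservative (p = 0.5): n = 1.440² × 0.25 / 0.056² ≈ 165.31 → 166.
Using p = 0.89: p(1−p) = 0.0979, so n = 1.440² × 0.0979 / 0.056² ≈ 64.73 → 65.
Reduction: 166 − 65 = 101.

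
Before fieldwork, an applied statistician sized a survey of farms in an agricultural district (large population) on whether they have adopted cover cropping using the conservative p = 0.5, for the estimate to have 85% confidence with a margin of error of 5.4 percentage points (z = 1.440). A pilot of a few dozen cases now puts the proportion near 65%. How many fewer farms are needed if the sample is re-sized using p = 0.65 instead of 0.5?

Conservative (p = 0.5): n = 1.440² × 0.25 / 0.054² ≈ 177.78 → 178.
Using p = 0.65: p(1−p) = 0.2275, so n = 1.440² × 0.2275 / 0.054² ≈ 161.78 → 162.
Reduction: 178 − 162 = 16.

16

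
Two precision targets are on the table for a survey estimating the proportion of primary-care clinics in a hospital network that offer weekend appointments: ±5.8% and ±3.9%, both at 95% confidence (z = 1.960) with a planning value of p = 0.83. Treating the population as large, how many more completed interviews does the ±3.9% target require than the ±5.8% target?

195

At ±5.8%: n = 1.960² × 0.1411 / 0.058² ≈ 161.13 → 162.
At ±3.9%: n = 1.960² × 0.1411 / 0.039² ≈ 356.38 → 357.
Additional respondents: 357 − 162 = 195.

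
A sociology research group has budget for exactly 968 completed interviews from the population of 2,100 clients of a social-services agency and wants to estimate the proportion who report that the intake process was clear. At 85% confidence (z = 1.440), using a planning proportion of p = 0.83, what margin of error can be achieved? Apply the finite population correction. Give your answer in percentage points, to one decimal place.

1.3

Finite-population factor: (N−n)/(N−1) = (2100−968)/(2100−1) = 0.5393.
SE(p̂) = √[p(1−p)/n · (N−n)/(N−1)] = √[0.1411/968 × 0.5393] = 0.00887.
E = z × SE = 1.440 × 0.00887 = 0.01277 ≈ 1.3 percentage points.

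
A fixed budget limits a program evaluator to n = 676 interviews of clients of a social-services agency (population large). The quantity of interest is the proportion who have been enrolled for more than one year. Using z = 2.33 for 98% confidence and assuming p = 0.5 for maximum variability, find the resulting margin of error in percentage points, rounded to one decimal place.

SE(p̂) = √[p(1−p)/n] = √[0.2500/676] = 0.01923.
E = z × SE = 2.33 × 0.01923 = 0.04481, or 4.5 percentage points.

4.5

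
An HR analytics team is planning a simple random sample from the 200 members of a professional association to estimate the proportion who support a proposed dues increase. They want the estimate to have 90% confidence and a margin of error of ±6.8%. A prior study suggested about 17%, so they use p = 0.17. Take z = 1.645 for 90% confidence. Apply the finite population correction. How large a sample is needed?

59

Unadjusted: n₀ = 1.645² × 0.17 × 0.83 / 0.068² ≈ 82.57, so n₀ = 83.
Finite population correction with N = 200: n = n₀ / (1 + (n₀−1)/N) = 83 / (1 + 82/200) = 83 / 1.4100 ≈ 58.87.
Rounding up, n = 59.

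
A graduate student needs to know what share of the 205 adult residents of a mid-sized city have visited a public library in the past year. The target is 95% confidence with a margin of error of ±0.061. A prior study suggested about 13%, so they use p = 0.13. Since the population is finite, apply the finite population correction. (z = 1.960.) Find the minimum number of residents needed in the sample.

Unadjusted: n₀ = 1.960² × 0.13 × 0.87 / 0.061² ≈ 116.77, so n₀ = 117.
Finite population correction with N = 205: n = n₀ / (1 + (n₀−1)/N) = 117 / (1 + 116/205) = 117 / 1.5659 ≈ 74.72.
Rounding up, n = 75.

75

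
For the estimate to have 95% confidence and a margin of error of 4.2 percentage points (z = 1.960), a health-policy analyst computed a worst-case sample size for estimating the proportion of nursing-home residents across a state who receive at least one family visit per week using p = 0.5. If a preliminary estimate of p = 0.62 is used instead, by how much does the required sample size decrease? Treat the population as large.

31

Conservative (p = 0.5): n = 1.960² × 0.25 / 0.042² ≈ 544.44 → 545.
Using p = 0.62: p(1−p) = 0.2356, so n = 1.960² × 0.2356 / 0.042² ≈ 513.08 → 514.
Reduction: 545 − 514 = 31.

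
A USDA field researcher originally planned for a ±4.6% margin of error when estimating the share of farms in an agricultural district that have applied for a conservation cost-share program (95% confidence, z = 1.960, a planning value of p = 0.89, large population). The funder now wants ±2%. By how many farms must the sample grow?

At ±4.6%: n = 1.960² × 0.0979 / 0.046² ≈ 177.74 → 178.
At ±2%: n = 1.960² × 0.0979 / 0.020² ≈ 940.23 → 941.
Additional respondents: 941 − 178 = 763.

763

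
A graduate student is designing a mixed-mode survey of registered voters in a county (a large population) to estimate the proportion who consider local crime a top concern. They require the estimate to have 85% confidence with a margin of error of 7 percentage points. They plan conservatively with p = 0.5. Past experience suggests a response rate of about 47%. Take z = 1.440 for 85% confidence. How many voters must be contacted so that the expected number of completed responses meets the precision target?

226

Completed interviews needed: n₀ = 1.440² × 0.2500 / 0.070² ≈ 105.80 → 106.
At a 47% response rate, contacts needed = 106 / 0.47 ≈ 225.53 → 226.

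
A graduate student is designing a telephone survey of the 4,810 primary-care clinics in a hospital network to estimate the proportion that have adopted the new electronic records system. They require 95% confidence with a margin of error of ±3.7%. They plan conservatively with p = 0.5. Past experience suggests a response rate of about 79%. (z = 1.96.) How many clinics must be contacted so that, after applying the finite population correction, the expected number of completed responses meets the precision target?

776

Completed interviews needed (unadjusted): n₀ = 1.96² × 0.2500 / 0.037² ≈ 701.53 → 702.
FPC for N = 4,810: n = 702 / (1 + 701/4810) = 702 / 1.1457 ≈ 612.71 → 613.
At a 79% response rate, contacts needed = 613 / 0.79 ≈ 775.95 → 776.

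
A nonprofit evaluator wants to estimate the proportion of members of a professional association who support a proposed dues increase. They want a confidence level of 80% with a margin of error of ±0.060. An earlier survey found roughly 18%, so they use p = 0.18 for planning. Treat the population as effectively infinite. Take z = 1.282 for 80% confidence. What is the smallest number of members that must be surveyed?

With p = 0.18, p(1−p) = 0.1476.
n = z²·p(1−p)/E² = 1.282² × 0.1476 / 0.060² = 1.6435 × 0.1476 / 0.003600 ≈ 67.38.
Rounding up gives n = 68.

68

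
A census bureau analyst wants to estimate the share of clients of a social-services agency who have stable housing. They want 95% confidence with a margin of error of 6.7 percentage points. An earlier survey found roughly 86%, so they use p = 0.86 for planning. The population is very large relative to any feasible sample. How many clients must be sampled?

For 95% confidence, z = 1.960.
With p = 0.86, p(1−p) = 0.1204.
n = z²·p(1−p)/E² = 1.960² × 0.1204 / 0.067² = 3.8416 × 0.1204 / 0.004489 ≈ 103.04.
Rounding up gives n = 104.

104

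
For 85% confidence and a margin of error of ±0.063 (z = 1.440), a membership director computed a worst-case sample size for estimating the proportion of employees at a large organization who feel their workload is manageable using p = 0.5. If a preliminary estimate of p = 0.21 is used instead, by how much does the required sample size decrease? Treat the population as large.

Conservative (p = 0.5): n = 1.440² × 0.25 / 0.063² ≈ 130.61 → 131.
Using p = 0.21: p(1−p) = 0.1659, so n = 1.440² × 0.1659 / 0.063² ≈ 86.67 → 87.
Reduction: 131 − 87 = 44.

44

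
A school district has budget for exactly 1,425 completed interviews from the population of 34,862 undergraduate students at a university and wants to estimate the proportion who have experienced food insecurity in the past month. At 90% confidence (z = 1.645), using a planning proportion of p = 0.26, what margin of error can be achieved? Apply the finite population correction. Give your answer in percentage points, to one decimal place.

1.9

Finite-population factor: (N−n)/(N−1) = (34862−1425)/(34862−1) = 0.9592.
SE(p̂) = √[p(1−p)/n · (N−n)/(N−1)] = √[0.1924/1425 × 0.9592] = 0.01138.
E = z × SE = 1.645 × 0.01138 = 0.01872 ≈ 1.9 percentage points.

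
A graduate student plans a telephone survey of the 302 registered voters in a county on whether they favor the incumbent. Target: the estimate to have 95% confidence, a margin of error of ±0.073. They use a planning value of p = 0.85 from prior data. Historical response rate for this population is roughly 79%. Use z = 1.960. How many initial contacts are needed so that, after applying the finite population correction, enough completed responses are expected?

90

Completed interviews needed (unadjusted): n₀ = 1.960² × 0.1275 / 0.073² ≈ 91.91 → 92.
FPC for N = 302: n = 92 / (1 + 91/302) = 92 / 1.3013 ≈ 70.70 → 71.
At a 79% response rate, contacts needed = 71 / 0.79 ≈ 89.87 → 90.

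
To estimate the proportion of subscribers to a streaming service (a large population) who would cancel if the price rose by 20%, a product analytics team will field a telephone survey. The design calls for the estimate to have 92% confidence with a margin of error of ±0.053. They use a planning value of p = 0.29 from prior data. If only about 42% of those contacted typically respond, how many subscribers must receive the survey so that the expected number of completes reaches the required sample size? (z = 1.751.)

536

Completed interviews needed: n₀ = 1.751² × 0.2059 / 0.053² ≈ 224.74 → 225.
At a 42% response rate, contacts needed = 225 / 0.42 ≈ 535.71 → 536.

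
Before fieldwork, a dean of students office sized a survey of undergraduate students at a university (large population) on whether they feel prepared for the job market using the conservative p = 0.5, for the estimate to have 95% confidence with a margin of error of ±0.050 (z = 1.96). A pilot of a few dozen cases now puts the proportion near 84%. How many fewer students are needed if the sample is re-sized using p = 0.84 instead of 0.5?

178

Conservative (p = 0.5): n = 1.96² × 0.25 / 0.050² ≈ 384.16 → 385.
Using p = 0.84: p(1−p) = 0.1344, so n = 1.96² × 0.1344 / 0.050² ≈ 206.52 → 207.
Reduction: 385 − 207 = 178.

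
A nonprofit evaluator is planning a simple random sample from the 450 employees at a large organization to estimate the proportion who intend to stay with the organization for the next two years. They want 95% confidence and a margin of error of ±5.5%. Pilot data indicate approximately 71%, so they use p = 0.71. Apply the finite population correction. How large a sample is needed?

For 95% confidence, z = 1.960.
Unadjusted: n₀ = 1.960² × 0.71 × 0.29 / 0.055² ≈ 261.48, so n₀ = 262.
Finite population correction with N = 450: n = n₀ / (1 + (n₀−1)/N) = 262 / (1 + 261/450) = 262 / 1.5800 ≈ 165.82.
Rounding up, n = 166.

166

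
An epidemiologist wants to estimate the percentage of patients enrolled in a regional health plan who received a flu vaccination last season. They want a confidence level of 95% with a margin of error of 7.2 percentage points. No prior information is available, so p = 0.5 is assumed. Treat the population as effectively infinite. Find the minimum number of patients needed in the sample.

186

For 95% confidence, z = 1.960.
With p = 0.5, p(1−p) = 0.25.
n = z²·p(1−p)/E² = 1.960² × 0.2500 / 0.072² = 3.8416 × 0.2500 / 0.005184 ≈ 185.26.
Rounding up gives n = 186.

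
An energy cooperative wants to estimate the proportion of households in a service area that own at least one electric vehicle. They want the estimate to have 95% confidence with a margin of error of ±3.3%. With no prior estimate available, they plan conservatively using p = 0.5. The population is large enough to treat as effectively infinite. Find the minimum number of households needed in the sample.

882

For 95% confidence, z = 1.96.
With p = 0.5, p(1−p) = 0.25.
n = z²·p(1−p)/E² = 1.96² × 0.2500 / 0.033² = 3.8416 × 0.2500 / 0.001089 ≈ 881.91.
Rounding up gives n = 882.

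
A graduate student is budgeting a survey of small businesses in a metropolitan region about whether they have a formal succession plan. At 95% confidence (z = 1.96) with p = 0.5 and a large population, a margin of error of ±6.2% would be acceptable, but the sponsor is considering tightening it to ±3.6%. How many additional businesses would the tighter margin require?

492

At ±6.2%: n = 1.96² × 0.2500 / 0.062² ≈ 249.84 → 250.
At ±3.6%: n = 1.96² × 0.2500 / 0.036² ≈ 741.05 → 742.
Additional respondents: 742 − 250 = 492.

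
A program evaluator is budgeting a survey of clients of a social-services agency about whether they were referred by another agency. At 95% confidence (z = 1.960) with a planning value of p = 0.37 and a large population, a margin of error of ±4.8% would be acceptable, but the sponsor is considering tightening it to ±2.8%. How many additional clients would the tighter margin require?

At ±4.8%: n = 1.960² × 0.2331 / 0.048² ≈ 388.66 → 389.
At ±2.8%: n = 1.960² × 0.2331 / 0.028² ≈ 1142.19 → 1143.
Additional respondents: 1143 − 389 = 754.

754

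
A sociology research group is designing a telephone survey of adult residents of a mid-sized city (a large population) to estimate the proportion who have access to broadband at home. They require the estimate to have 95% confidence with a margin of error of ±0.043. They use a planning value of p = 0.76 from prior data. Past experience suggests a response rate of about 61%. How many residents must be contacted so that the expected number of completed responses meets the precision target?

For 95% confidence, z = 1.96.
Completed interviews needed: n₀ = 1.96² × 0.1824 / 0.043² ≈ 378.97 → 379.
At a 61% response rate, contacts needed = 379 / 0.61 ≈ 621.31 → 622.

622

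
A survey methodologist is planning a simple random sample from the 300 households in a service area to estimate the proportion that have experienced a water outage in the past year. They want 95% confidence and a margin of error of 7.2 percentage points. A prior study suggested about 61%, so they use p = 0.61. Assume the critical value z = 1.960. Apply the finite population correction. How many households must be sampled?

Unadjusted: n₀ = 1.960² × 0.61 × 0.39 / 0.072² ≈ 176.30, so n₀ = 177.
Finite population correction with N = 300: n = n₀ / (1 + (n₀−1)/N) = 177 / (1 + 176/300) = 177 / 1.5867 ≈ 111.55.
Rounding up, n = 112.

112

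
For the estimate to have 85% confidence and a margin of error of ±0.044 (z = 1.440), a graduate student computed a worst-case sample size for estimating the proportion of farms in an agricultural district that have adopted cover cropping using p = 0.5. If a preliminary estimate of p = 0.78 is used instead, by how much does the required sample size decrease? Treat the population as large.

84

Conservative (p = 0.5): n = 1.440² × 0.25 / 0.044² ≈ 267.77 → 268.
Using p = 0.78: p(1−p) = 0.1716, so n = 1.440² × 0.1716 / 0.044² ≈ 183.80 → 184.
Reduction: 268 − 184 = 84.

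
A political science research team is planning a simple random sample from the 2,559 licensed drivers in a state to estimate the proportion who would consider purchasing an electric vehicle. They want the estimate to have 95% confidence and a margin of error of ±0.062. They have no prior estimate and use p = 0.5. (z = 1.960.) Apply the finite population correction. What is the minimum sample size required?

Unadjusted: n₀ = 1.960² × 0.50 × 0.50 / 0.062² ≈ 249.84, so n₀ = 250.
Finite population correction with N = 2,559: n = n₀ / (1 + (n₀−1)/N) = 250 / (1 + 249/2559) = 250 / 1.0973 ≈ 227.83.
Rounding up, n = 228.

228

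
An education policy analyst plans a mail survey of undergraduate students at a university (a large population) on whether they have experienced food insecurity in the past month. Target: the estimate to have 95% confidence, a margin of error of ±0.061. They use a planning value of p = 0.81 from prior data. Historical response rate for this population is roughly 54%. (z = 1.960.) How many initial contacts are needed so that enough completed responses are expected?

295

Completed interviews needed: n₀ = 1.960² × 0.1539 / 0.061² ≈ 158.89 → 159.
At a 54% response rate, contacts needed = 159 / 0.54 ≈ 294.44 → 295.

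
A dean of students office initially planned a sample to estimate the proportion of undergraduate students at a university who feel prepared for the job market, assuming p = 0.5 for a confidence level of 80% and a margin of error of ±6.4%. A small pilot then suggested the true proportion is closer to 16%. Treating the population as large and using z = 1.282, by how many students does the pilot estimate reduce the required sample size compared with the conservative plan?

47

Conservative (p = 0.5): n = 1.282² × 0.25 / 0.064² ≈ 100.31 → 101.
Using p = 0.16: p(1−p) = 0.1344, so n = 1.282² × 0.1344 / 0.064² ≈ 53.93 → 54.
Reduction: 101 − 54 = 47.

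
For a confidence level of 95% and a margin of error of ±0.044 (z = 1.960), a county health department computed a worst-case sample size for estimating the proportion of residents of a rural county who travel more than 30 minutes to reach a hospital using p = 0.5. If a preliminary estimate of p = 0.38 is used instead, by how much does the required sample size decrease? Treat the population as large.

Conservative (p = 0.5): n = 1.960² × 0.25 / 0.044² ≈ 496.07 → 497.
Using p = 0.38: p(1−p) = 0.2356, so n = 1.960² × 0.2356 / 0.044² ≈ 467.50 → 468.
Reduction: 497 − 468 = 29.

29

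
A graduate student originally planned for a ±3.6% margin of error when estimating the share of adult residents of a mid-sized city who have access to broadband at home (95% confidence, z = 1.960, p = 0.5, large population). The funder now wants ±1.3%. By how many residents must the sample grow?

4941

At ±3.6%: n = 1.960² × 0.2500 / 0.036² ≈ 741.05 → 742.
At ±1.3%: n = 1.960² × 0.2500 / 0.013² ≈ 5682.84 → 5683.
Additional respondents: 5683 − 742 = 4941.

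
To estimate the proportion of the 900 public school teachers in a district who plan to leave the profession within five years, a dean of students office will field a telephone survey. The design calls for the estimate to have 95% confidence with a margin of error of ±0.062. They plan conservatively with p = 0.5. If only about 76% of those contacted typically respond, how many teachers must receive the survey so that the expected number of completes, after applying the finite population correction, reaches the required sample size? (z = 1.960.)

Completed interviews needed (unadjusted): n₀ = 1.960² × 0.2500 / 0.062² ≈ 249.84 → 250.
FPC for N = 900: n = 250 / (1 + 249/900) = 250 / 1.2767 ≈ 195.82 → 196.
At a 76% response rate, contacts needed = 196 / 0.76 ≈ 257.89 → 258.

258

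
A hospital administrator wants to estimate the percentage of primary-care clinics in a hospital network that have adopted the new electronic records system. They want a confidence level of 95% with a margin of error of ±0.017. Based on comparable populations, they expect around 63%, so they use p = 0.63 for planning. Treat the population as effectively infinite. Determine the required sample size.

3099

For 95% confidence, z = 1.960.
With p = 0.63, p(1−p) = 0.2331.
n = z²·p(1−p)/E² = 1.960² × 0.2331 / 0.017² = 3.8416 × 0.2331 / 0.000289 ≈ 3098.54.
Rounding up gives n = 3099.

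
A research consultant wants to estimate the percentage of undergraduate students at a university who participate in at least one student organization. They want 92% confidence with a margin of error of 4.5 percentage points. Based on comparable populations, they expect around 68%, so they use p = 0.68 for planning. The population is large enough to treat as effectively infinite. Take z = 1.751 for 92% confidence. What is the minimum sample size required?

With p = 0.68, p(1−p) = 0.2176.
n = z²·p(1−p)/E² = 1.751² × 0.2176 / 0.045² = 3.0660 × 0.2176 / 0.002025 ≈ 329.46.
Rounding up gives n = 330.

330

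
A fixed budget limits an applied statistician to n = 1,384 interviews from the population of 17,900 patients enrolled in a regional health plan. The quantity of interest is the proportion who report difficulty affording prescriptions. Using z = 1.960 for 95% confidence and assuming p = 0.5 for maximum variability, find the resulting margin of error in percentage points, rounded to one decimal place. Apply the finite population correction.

Finite-population factor: (N−n)/(N−1) = (17900−1384)/(17900−1) = 0.9227.
SE(p̂) = √[p(1−p)/n · (N−n)/(N−1)] = √[0.2500/1384 × 0.9227] = 0.01291.
E = z × SE = 1.960 × 0.01291 = 0.02530 ≈ 2.5 percentage points.

2.5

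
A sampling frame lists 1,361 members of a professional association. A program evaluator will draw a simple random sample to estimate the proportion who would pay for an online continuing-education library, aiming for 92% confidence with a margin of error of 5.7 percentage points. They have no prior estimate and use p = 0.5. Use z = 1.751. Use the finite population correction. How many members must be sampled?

Unadjusted: n₀ = 1.751² × 0.50 × 0.50 / 0.057² ≈ 235.92, so n₀ = 236.
Finite population correction with N = 1,361: n = n₀ / (1 + (n₀−1)/N) = 236 / (1 + 235/1361) = 236 / 1.1727 ≈ 201.25.
Rounding up, n = 202.

202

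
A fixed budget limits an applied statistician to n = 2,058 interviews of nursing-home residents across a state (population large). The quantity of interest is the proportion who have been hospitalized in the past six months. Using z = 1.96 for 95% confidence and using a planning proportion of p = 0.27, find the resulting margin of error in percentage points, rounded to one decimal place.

1.9

SE(p̂) = √[p(1−p)/n] = √[0.1971/2058] = 0.00979.
E = z × SE = 1.96 × 0.00979 = 0.01918, or 1.9 percentage points.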